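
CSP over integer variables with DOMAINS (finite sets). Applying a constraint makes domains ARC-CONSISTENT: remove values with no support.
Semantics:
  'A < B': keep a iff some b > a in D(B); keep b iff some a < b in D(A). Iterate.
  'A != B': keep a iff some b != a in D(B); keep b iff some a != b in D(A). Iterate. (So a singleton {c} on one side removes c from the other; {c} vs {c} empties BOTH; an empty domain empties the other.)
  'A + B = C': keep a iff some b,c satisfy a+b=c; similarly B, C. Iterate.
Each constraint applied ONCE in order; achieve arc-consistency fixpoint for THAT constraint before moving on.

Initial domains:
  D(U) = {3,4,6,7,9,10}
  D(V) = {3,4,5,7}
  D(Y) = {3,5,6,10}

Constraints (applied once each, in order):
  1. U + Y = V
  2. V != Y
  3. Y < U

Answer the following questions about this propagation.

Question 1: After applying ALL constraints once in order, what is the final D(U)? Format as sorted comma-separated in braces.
Constraint 1 (U + Y = V) on D(U)={3,4,6,7,9,10} D(Y)={3,5,6,10} D(V)={3,4,5,7}: U {3,4,6,7,9,10}->{4}; Y {3,5,6,10}->{3}; V {3,4,5,7}->{7}
Constraint 2 (V != Y) on D(V)={7} D(Y)={3}: no change
Constraint 3 (Y < U) on D(Y)={3} D(U)={4}: no change
So after all 3 constraints: D(U) = {4}

Answer: {4}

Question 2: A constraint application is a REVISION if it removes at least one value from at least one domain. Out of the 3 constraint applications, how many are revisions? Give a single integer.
Answer: 1

Derivation:
Constraint 1 (U + Y = V) on D(U)={3,4,6,7,9,10} D(Y)={3,5,6,10} D(V)={3,4,5,7}: U {3,4,6,7,9,10}->{4}; Y {3,5,6,10}->{3}; V {3,4,5,7}->{7} => REVISION
Constraint 2 (V != Y) on D(V)={7} D(Y)={3}: no change => not a revision
Constraint 3 (Y < U) on D(Y)={3} D(U)={4}: no change => not a revision
Total revisions = 1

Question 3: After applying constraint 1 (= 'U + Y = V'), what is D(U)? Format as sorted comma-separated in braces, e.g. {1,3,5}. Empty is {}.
Answer: {4}

Derivation:
Constraint 1 (U + Y = V) on D(U)={3,4,6,7,9,10} D(Y)={3,5,6,10} D(V)={3,4,5,7}: U {3,4,6,7,9,10}->{4}; Y {3,5,6,10}->{3}; V {3,4,5,7}->{7}
So after constraint 1: D(U) = {4}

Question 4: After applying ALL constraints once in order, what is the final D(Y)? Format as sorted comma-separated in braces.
Answer: {3}

Derivation:
Constraint 1 (U + Y = V) on D(U)={3,4,6,7,9,10} D(Y)={3,5,6,10} D(V)={3,4,5,7}: U {3,4,6,7,9,10}->{4}; Y {3,5,6,10}->{3}; V {3,4,5,7}->{7}
Constraint 2 (V != Y) on D(V)={7} D(Y)={3}: no change
Constraint 3 (Y < U) on D(Y)={3} D(U)={4}: no change
So after all 3 constraints: D(Y) = {3}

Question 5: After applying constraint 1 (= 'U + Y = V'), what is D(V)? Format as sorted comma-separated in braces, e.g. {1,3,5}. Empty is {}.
Answer: {7}

Derivation:
Constraint 1 (U + Y = V) on D(U)={3,4,6,7,9,10} D(Y)={3,5,6,10} D(V)={3,4,5,7}: U {3,4,6,7,9,10}->{4}; Y {3,5,6,10}->{3}; V {3,4,5,7}->{7}
So after constraint 1: D(V) = {7}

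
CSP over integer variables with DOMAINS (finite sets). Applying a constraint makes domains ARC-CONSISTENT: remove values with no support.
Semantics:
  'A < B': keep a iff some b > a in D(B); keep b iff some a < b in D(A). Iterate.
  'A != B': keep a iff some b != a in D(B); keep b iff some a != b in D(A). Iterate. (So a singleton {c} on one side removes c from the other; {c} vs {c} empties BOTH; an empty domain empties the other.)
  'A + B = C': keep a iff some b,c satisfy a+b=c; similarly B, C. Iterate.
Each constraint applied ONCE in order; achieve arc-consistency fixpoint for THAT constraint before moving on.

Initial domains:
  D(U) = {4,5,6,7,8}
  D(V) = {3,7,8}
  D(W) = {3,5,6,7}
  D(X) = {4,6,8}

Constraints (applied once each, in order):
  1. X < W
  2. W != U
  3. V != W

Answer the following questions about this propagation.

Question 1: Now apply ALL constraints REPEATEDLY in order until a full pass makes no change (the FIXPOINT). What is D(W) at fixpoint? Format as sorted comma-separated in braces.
pass 0 (initial): D(W)={3,5,6,7}
pass 1: W {3,5,6,7}->{5,6,7}; X {4,6,8}->{4,6}
pass 2: no change
Fixpoint after 2 passes: D(W) = {5,6,7}

Answer: {5,6,7}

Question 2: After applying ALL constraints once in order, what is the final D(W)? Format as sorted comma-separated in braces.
Constraint 1 (X < W) on D(X)={4,6,8} D(W)={3,5,6,7}: X {4,6,8}->{4,6}; W {3,5,6,7}->{5,6,7}
Constraint 2 (W != U) on D(W)={5,6,7} D(U)={4,5,6,7,8}: no change
Constraint 3 (V != W) on D(V)={3,7,8} D(W)={5,6,7}: no change
So after all 3 constraints: D(W) = {5,6,7}

Answer: {5,6,7}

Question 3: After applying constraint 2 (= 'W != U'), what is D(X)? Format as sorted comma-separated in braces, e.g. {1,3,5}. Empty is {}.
Answer: {4,6}

Derivation:
Constraint 1 (X < W) on D(X)={4,6,8} D(W)={3,5,6,7}: X {4,6,8}->{4,6}; W {3,5,6,7}->{5,6,7}
Constraint 2 (W != U) on D(W)={5,6,7} D(U)={4,5,6,7,8}: no change
So after constraint 2: D(X) = {4,6}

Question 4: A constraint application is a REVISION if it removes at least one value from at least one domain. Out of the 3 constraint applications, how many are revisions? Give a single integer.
Answer: 1

Derivation:
Constraint 1 (X < W) on D(X)={4,6,8} D(W)={3,5,6,7}: X {4,6,8}->{4,6}; W {3,5,6,7}->{5,6,7} => REVISION
Constraint 2 (W != U) on D(W)={5,6,7} D(U)={4,5,6,7,8}: no change => not a revision
Constraint 3 (V != W) on D(V)={3,7,8} D(W)={5,6,7}: no change => not a revision
Total revisions = 1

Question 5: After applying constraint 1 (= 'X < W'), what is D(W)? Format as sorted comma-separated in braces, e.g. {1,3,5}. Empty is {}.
Constraint 1 (X < W) on D(X)={4,6,8} D(W)={3,5,6,7}: X {4,6,8}->{4,6}; W {3,5,6,7}->{5,6,7}
So after constraint 1: D(W) = {5,6,7}

Answer: {5,6,7}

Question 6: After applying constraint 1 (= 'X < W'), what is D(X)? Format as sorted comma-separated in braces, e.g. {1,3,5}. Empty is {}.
Answer: {4,6}

Derivation:
Constraint 1 (X < W) on D(X)={4,6,8} D(W)={3,5,6,7}: X {4,6,8}->{4,6}; W {3,5,6,7}->{5,6,7}
So after constraint 1: D(X) = {4,6}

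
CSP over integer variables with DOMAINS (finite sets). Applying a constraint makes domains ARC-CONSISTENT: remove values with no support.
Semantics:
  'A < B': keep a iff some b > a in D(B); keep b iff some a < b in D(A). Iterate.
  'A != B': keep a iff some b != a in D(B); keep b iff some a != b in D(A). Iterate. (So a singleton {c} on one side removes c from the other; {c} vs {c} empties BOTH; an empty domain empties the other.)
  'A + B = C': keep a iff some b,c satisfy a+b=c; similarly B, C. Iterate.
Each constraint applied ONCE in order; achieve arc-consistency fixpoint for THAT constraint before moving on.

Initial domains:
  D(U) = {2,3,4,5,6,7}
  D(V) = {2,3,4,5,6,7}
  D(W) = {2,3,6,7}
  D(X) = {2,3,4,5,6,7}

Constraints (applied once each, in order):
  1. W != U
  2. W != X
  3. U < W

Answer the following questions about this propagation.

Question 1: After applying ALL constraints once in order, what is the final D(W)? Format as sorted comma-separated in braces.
Constraint 1 (W != U) on D(W)={2,3,6,7} D(U)={2,3,4,5,6,7}: no change
Constraint 2 (W != X) on D(W)={2,3,6,7} D(X)={2,3,4,5,6,7}: no change
Constraint 3 (U < W) on D(U)={2,3,4,5,6,7} D(W)={2,3,6,7}: U {2,3,4,5,6,7}->{2,3,4,5,6}; W {2,3,6,7}->{3,6,7}
So after all 3 constraints: D(W) = {3,6,7}

Answer: {3,6,7}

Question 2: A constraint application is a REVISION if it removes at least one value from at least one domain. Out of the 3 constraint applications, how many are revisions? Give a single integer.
Answer: 1

Derivation:
Constraint 1 (W != U) on D(W)={2,3,6,7} D(U)={2,3,4,5,6,7}: no change => not a revision
Constraint 2 (W != X) on D(W)={2,3,6,7} D(X)={2,3,4,5,6,7}: no change => not a revision
Constraint 3 (U < W) on D(U)={2,3,4,5,6,7} D(W)={2,3,6,7}: U {2,3,4,5,6,7}->{2,3,4,5,6}; W {2,3,6,7}->{3,6,7} => REVISION
Total revisions = 1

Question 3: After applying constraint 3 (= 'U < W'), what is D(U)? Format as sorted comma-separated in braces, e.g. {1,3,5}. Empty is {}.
Answer: {2,3,4,5,6}

Derivation:
Constraint 1 (W != U) on D(W)={2,3,6,7} D(U)={2,3,4,5,6,7}: no change
Constraint 2 (W != X) on D(W)={2,3,6,7} D(X)={2,3,4,5,6,7}: no change
Constraint 3 (U < W) on D(U)={2,3,4,5,6,7} D(W)={2,3,6,7}: U {2,3,4,5,6,7}->{2,3,4,5,6}; W {2,3,6,7}->{3,6,7}
So after constraint 3: D(U) = {2,3,4,5,6}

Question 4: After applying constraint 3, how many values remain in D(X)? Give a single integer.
Answer: 6

Derivation:
Constraint 1 (W != U) on D(W)={2,3,6,7} D(U)={2,3,4,5,6,7}: no change
Constraint 2 (W != X) on D(W)={2,3,6,7} D(X)={2,3,4,5,6,7}: no change
Constraint 3 (U < W) on D(U)={2,3,4,5,6,7} D(W)={2,3,6,7}: U {2,3,4,5,6,7}->{2,3,4,5,6}; W {2,3,6,7}->{3,6,7}
So after constraint 3: D(X)={2,3,4,5,6,7}, size = 6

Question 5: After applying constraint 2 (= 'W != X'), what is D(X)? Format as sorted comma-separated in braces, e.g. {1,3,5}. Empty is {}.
Answer: {2,3,4,5,6,7}

Derivation:
Constraint 1 (W != U) on D(W)={2,3,6,7} D(U)={2,3,4,5,6,7}: no change
Constraint 2 (W != X) on D(W)={2,3,6,7} D(X)={2,3,4,5,6,7}: no change
So after constraint 2: D(X) = {2,3,4,5,6,7}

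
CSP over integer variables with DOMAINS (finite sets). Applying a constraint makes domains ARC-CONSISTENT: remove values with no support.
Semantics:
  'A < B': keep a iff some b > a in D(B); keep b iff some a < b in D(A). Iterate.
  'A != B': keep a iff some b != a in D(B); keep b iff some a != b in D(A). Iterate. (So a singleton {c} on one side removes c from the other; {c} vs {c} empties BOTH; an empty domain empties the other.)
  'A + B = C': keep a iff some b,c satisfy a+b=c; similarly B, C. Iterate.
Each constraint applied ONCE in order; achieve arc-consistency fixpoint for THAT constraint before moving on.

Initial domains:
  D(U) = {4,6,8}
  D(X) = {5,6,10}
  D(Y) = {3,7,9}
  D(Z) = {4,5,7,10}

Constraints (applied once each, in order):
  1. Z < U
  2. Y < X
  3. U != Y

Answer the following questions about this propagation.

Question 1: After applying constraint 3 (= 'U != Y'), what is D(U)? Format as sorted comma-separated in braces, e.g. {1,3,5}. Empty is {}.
Constraint 1 (Z < U) on D(Z)={4,5,7,10} D(U)={4,6,8}: Z {4,5,7,10}->{4,5,7}; U {4,6,8}->{6,8}
Constraint 2 (Y < X) on D(Y)={3,7,9} D(X)={5,6,10}: no change
Constraint 3 (U != Y) on D(U)={6,8} D(Y)={3,7,9}: no change
So after constraint 3: D(U) = {6,8}

Answer: {6,8}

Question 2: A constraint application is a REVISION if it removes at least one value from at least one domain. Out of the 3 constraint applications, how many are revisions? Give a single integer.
Constraint 1 (Z < U) on D(Z)={4,5,7,10} D(U)={4,6,8}: Z {4,5,7,10}->{4,5,7}; U {4,6,8}->{6,8} => REVISION
Constraint 2 (Y < X) on D(Y)={3,7,9} D(X)={5,6,10}: no change => not a revision
Constraint 3 (U != Y) on D(U)={6,8} D(Y)={3,7,9}: no change => not a revision
Total revisions = 1

Answer: 1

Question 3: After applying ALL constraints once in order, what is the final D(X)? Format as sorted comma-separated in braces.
Constraint 1 (Z < U) on D(Z)={4,5,7,10} D(U)={4,6,8}: Z {4,5,7,10}->{4,5,7}; U {4,6,8}->{6,8}
Constraint 2 (Y < X) on D(Y)={3,7,9} D(X)={5,6,10}: no change
Constraint 3 (U != Y) on D(U)={6,8} D(Y)={3,7,9}: no change
So after all 3 constraints: D(X) = {5,6,10}

Answer: {5,6,10}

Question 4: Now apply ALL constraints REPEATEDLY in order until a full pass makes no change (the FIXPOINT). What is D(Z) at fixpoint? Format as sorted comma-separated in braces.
Answer: {4,5,7}

Derivation:
pass 0 (initial): D(Z)={4,5,7,10}
pass 1: U {4,6,8}->{6,8}; Z {4,5,7,10}->{4,5,7}
pass 2: no change
Fixpoint after 2 passes: D(Z) = {4,5,7}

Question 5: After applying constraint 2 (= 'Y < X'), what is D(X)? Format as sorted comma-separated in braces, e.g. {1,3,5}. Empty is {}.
Answer: {5,6,10}

Derivation:
Constraint 1 (Z < U) on D(Z)={4,5,7,10} D(U)={4,6,8}: Z {4,5,7,10}->{4,5,7}; U {4,6,8}->{6,8}
Constraint 2 (Y < X) on D(Y)={3,7,9} D(X)={5,6,10}: no change
So after constraint 2: D(X) = {5,6,10}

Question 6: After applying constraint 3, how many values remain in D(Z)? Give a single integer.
Answer: 3

Derivation:
Constraint 1 (Z < U) on D(Z)={4,5,7,10} D(U)={4,6,8}: Z {4,5,7,10}->{4,5,7}; U {4,6,8}->{6,8}
Constraint 2 (Y < X) on D(Y)={3,7,9} D(X)={5,6,10}: no change
Constraint 3 (U != Y) on D(U)={6,8} D(Y)={3,7,9}: no change
So after constraint 3: D(Z)={4,5,7}, size = 3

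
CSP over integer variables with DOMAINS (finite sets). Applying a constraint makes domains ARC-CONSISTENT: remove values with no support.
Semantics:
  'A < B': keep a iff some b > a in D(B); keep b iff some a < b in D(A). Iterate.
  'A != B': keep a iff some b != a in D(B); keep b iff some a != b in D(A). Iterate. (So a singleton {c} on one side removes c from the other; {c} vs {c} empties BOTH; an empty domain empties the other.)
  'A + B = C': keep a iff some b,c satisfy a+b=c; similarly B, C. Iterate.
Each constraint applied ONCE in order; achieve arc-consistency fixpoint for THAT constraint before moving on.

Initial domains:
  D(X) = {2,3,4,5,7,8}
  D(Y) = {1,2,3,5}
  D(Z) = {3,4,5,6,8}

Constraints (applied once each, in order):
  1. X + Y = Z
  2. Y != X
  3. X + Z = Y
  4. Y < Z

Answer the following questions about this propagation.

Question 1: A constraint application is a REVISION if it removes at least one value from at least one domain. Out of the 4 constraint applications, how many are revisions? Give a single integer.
Constraint 1 (X + Y = Z) on D(X)={2,3,4,5,7,8} D(Y)={1,2,3,5} D(Z)={3,4,5,6,8}: X {2,3,4,5,7,8}->{2,3,4,5,7} => REVISION
Constraint 2 (Y != X) on D(Y)={1,2,3,5} D(X)={2,3,4,5,7}: no change => not a revision
Constraint 3 (X + Z = Y) on D(X)={2,3,4,5,7} D(Z)={3,4,5,6,8} D(Y)={1,2,3,5}: X {2,3,4,5,7}->{2}; Z {3,4,5,6,8}->{3}; Y {1,2,3,5}->{5} => REVISION
Constraint 4 (Y < Z) on D(Y)={5} D(Z)={3}: Y {5}->{}; Z {3}->{} => REVISION
Total revisions = 3

Answer: 3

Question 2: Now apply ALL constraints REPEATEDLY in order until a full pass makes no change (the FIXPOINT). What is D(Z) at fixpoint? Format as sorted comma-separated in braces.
pass 0 (initial): D(Z)={3,4,5,6,8}
pass 1: X {2,3,4,5,7,8}->{2}; Y {1,2,3,5}->{}; Z {3,4,5,6,8}->{}
pass 2: X {2}->{}
pass 3: no change
Fixpoint after 3 passes: D(Z) = {}

Answer: {}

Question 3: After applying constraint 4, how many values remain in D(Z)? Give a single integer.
Answer: 0

Derivation:
Constraint 1 (X + Y = Z) on D(X)={2,3,4,5,7,8} D(Y)={1,2,3,5} D(Z)={3,4,5,6,8}: X {2,3,4,5,7,8}->{2,3,4,5,7}
Constraint 2 (Y != X) on D(Y)={1,2,3,5} D(X)={2,3,4,5,7}: no change
Constraint 3 (X + Z = Y) on D(X)={2,3,4,5,7} D(Z)={3,4,5,6,8} D(Y)={1,2,3,5}: X {2,3,4,5,7}->{2}; Z {3,4,5,6,8}->{3}; Y {1,2,3,5}->{5}
Constraint 4 (Y < Z) on D(Y)={5} D(Z)={3}: Y {5}->{}; Z {3}->{}
So after constraint 4: D(Z)={}, size = 0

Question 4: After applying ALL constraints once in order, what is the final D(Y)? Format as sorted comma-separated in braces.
Answer: {}

Derivation:
Constraint 1 (X + Y = Z) on D(X)={2,3,4,5,7,8} D(Y)={1,2,3,5} D(Z)={3,4,5,6,8}: X {2,3,4,5,7,8}->{2,3,4,5,7}
Constraint 2 (Y != X) on D(Y)={1,2,3,5} D(X)={2,3,4,5,7}: no change
Constraint 3 (X + Z = Y) on D(X)={2,3,4,5,7} D(Z)={3,4,5,6,8} D(Y)={1,2,3,5}: X {2,3,4,5,7}->{2}; Z {3,4,5,6,8}->{3}; Y {1,2,3,5}->{5}
Constraint 4 (Y < Z) on D(Y)={5} D(Z)={3}: Y {5}->{}; Z {3}->{}
So after all 4 constraints: D(Y) = {}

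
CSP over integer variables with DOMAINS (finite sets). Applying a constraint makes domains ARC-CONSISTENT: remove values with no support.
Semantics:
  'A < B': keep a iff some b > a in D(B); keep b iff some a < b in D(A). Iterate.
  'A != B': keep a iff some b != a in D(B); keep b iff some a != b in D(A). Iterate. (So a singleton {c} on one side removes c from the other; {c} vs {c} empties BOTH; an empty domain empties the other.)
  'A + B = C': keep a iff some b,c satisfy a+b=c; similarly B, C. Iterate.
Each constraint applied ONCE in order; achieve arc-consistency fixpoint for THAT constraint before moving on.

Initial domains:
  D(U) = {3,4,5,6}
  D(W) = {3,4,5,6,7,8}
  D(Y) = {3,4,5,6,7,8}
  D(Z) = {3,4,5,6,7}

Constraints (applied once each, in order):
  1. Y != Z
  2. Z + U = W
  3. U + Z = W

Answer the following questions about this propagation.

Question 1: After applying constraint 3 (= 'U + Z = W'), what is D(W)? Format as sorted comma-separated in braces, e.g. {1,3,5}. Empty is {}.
Constraint 1 (Y != Z) on D(Y)={3,4,5,6,7,8} D(Z)={3,4,5,6,7}: no change
Constraint 2 (Z + U = W) on D(Z)={3,4,5,6,7} D(U)={3,4,5,6} D(W)={3,4,5,6,7,8}: Z {3,4,5,6,7}->{3,4,5}; U {3,4,5,6}->{3,4,5}; W {3,4,5,6,7,8}->{6,7,8}
Constraint 3 (U + Z = W) on D(U)={3,4,5} D(Z)={3,4,5} D(W)={6,7,8}: no change
So after constraint 3: D(W) = {6,7,8}

Answer: {6,7,8}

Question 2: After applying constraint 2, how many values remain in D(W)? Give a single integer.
Constraint 1 (Y != Z) on D(Y)={3,4,5,6,7,8} D(Z)={3,4,5,6,7}: no change
Constraint 2 (Z + U = W) on D(Z)={3,4,5,6,7} D(U)={3,4,5,6} D(W)={3,4,5,6,7,8}: Z {3,4,5,6,7}->{3,4,5}; U {3,4,5,6}->{3,4,5}; W {3,4,5,6,7,8}->{6,7,8}
So after constraint 2: D(W)={6,7,8}, size = 3

Answer: 3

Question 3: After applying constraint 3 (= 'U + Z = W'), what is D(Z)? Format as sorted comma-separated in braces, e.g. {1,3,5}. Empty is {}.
Answer: {3,4,5}

Derivation:
Constraint 1 (Y != Z) on D(Y)={3,4,5,6,7,8} D(Z)={3,4,5,6,7}: no change
Constraint 2 (Z + U = W) on D(Z)={3,4,5,6,7} D(U)={3,4,5,6} D(W)={3,4,5,6,7,8}: Z {3,4,5,6,7}->{3,4,5}; U {3,4,5,6}->{3,4,5}; W {3,4,5,6,7,8}->{6,7,8}
Constraint 3 (U + Z = W) on D(U)={3,4,5} D(Z)={3,4,5} D(W)={6,7,8}: no change
So after constraint 3: D(Z) = {3,4,5}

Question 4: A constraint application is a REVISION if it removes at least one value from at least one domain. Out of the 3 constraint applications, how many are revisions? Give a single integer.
Answer: 1

Derivation:
Constraint 1 (Y != Z) on D(Y)={3,4,5,6,7,8} D(Z)={3,4,5,6,7}: no change => not a revision
Constraint 2 (Z + U = W) on D(Z)={3,4,5,6,7} D(U)={3,4,5,6} D(W)={3,4,5,6,7,8}: Z {3,4,5,6,7}->{3,4,5}; U {3,4,5,6}->{3,4,5}; W {3,4,5,6,7,8}->{6,7,8} => REVISION
Constraint 3 (U + Z = W) on D(U)={3,4,5} D(Z)={3,4,5} D(W)={6,7,8}: no change => not a revision
Total revisions = 1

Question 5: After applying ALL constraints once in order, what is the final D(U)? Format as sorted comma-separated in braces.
Constraint 1 (Y != Z) on D(Y)={3,4,5,6,7,8} D(Z)={3,4,5,6,7}: no change
Constraint 2 (Z + U = W) on D(Z)={3,4,5,6,7} D(U)={3,4,5,6} D(W)={3,4,5,6,7,8}: Z {3,4,5,6,7}->{3,4,5}; U {3,4,5,6}->{3,4,5}; W {3,4,5,6,7,8}->{6,7,8}
Constraint 3 (U + Z = W) on D(U)={3,4,5} D(Z)={3,4,5} D(W)={6,7,8}: no change
So after all 3 constraints: D(U) = {3,4,5}

Answer: {3,4,5}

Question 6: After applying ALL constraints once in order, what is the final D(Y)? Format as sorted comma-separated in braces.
Constraint 1 (Y != Z) on D(Y)={3,4,5,6,7,8} D(Z)={3,4,5,6,7}: no change
Constraint 2 (Z + U = W) on D(Z)={3,4,5,6,7} D(U)={3,4,5,6} D(W)={3,4,5,6,7,8}: Z {3,4,5,6,7}->{3,4,5}; U {3,4,5,6}->{3,4,5}; W {3,4,5,6,7,8}->{6,7,8}
Constraint 3 (U + Z = W) on D(U)={3,4,5} D(Z)={3,4,5} D(W)={6,7,8}: no change
So after all 3 constraints: D(Y) = {3,4,5,6,7,8}

Answer: {3,4,5,6,7,8}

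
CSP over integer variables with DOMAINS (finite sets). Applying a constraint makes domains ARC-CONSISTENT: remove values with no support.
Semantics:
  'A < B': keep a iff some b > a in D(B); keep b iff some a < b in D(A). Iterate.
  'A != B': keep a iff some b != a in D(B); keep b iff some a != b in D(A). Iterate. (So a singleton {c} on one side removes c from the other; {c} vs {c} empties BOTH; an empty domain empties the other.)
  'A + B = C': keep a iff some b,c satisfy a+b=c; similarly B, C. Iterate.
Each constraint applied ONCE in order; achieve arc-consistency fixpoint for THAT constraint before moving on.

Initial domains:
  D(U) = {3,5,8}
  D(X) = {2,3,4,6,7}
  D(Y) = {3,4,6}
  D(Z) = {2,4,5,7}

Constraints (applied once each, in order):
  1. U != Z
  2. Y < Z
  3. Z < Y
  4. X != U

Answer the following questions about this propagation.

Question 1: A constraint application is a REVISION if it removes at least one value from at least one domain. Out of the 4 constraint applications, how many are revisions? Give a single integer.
Constraint 1 (U != Z) on D(U)={3,5,8} D(Z)={2,4,5,7}: no change => not a revision
Constraint 2 (Y < Z) on D(Y)={3,4,6} D(Z)={2,4,5,7}: Z {2,4,5,7}->{4,5,7} => REVISION
Constraint 3 (Z < Y) on D(Z)={4,5,7} D(Y)={3,4,6}: Z {4,5,7}->{4,5}; Y {3,4,6}->{6} => REVISION
Constraint 4 (X != U) on D(X)={2,3,4,6,7} D(U)={3,5,8}: no change => not a revision
Total revisions = 2

Answer: 2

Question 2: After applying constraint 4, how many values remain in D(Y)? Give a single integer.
Constraint 1 (U != Z) on D(U)={3,5,8} D(Z)={2,4,5,7}: no change
Constraint 2 (Y < Z) on D(Y)={3,4,6} D(Z)={2,4,5,7}: Z {2,4,5,7}->{4,5,7}
Constraint 3 (Z < Y) on D(Z)={4,5,7} D(Y)={3,4,6}: Z {4,5,7}->{4,5}; Y {3,4,6}->{6}
Constraint 4 (X != U) on D(X)={2,3,4,6,7} D(U)={3,5,8}: no change
So after constraint 4: D(Y)={6}, size = 1

Answer: 1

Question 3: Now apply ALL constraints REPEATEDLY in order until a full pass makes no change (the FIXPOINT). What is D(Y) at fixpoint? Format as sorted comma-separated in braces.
pass 0 (initial): D(Y)={3,4,6}
pass 1: Y {3,4,6}->{6}; Z {2,4,5,7}->{4,5}
pass 2: Y {6}->{}; Z {4,5}->{}
pass 3: U {3,5,8}->{}; X {2,3,4,6,7}->{}
pass 4: no change
Fixpoint after 4 passes: D(Y) = {}

Answer: {}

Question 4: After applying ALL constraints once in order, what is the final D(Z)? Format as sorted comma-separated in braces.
Answer: {4,5}

Derivation:
Constraint 1 (U != Z) on D(U)={3,5,8} D(Z)={2,4,5,7}: no change
Constraint 2 (Y < Z) on D(Y)={3,4,6} D(Z)={2,4,5,7}: Z {2,4,5,7}->{4,5,7}
Constraint 3 (Z < Y) on D(Z)={4,5,7} D(Y)={3,4,6}: Z {4,5,7}->{4,5}; Y {3,4,6}->{6}
Constraint 4 (X != U) on D(X)={2,3,4,6,7} D(U)={3,5,8}: no change
So after all 4 constraints: D(Z) = {4,5}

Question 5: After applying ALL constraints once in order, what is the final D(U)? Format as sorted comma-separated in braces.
Constraint 1 (U != Z) on D(U)={3,5,8} D(Z)={2,4,5,7}: no change
Constraint 2 (Y < Z) on D(Y)={3,4,6} D(Z)={2,4,5,7}: Z {2,4,5,7}->{4,5,7}
Constraint 3 (Z < Y) on D(Z)={4,5,7} D(Y)={3,4,6}: Z {4,5,7}->{4,5}; Y {3,4,6}->{6}
Constraint 4 (X != U) on D(X)={2,3,4,6,7} D(U)={3,5,8}: no change
So after all 4 constraints: D(U) = {3,5,8}

Answer: {3,5,8}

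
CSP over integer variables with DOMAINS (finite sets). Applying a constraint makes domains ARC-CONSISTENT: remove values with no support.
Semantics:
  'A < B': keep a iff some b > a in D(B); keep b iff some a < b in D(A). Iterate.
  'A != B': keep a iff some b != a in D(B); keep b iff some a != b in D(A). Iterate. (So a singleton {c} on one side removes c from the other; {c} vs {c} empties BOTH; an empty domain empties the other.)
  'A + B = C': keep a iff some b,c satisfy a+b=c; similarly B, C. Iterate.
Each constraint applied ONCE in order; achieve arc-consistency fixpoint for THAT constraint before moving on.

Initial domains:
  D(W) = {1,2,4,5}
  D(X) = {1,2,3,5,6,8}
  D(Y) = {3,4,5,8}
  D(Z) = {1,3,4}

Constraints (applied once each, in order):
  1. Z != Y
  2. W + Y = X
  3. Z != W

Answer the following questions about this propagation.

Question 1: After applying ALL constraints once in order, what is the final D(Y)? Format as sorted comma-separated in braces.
Constraint 1 (Z != Y) on D(Z)={1,3,4} D(Y)={3,4,5,8}: no change
Constraint 2 (W + Y = X) on D(W)={1,2,4,5} D(Y)={3,4,5,8} D(X)={1,2,3,5,6,8}: Y {3,4,5,8}->{3,4,5}; X {1,2,3,5,6,8}->{5,6,8}
Constraint 3 (Z != W) on D(Z)={1,3,4} D(W)={1,2,4,5}: no change
So after all 3 constraints: D(Y) = {3,4,5}

Answer: {3,4,5}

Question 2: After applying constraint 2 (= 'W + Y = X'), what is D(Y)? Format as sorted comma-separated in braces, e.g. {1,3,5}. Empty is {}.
Answer: {3,4,5}

Derivation:
Constraint 1 (Z != Y) on D(Z)={1,3,4} D(Y)={3,4,5,8}: no change
Constraint 2 (W + Y = X) on D(W)={1,2,4,5} D(Y)={3,4,5,8} D(X)={1,2,3,5,6,8}: Y {3,4,5,8}->{3,4,5}; X {1,2,3,5,6,8}->{5,6,8}
So after constraint 2: D(Y) = {3,4,5}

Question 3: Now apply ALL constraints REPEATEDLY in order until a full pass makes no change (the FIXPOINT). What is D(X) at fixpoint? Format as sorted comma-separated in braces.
pass 0 (initial): D(X)={1,2,3,5,6,8}
pass 1: X {1,2,3,5,6,8}->{5,6,8}; Y {3,4,5,8}->{3,4,5}
pass 2: no change
Fixpoint after 2 passes: D(X) = {5,6,8}

Answer: {5,6,8}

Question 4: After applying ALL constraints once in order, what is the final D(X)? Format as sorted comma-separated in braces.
Constraint 1 (Z != Y) on D(Z)={1,3,4} D(Y)={3,4,5,8}: no change
Constraint 2 (W + Y = X) on D(W)={1,2,4,5} D(Y)={3,4,5,8} D(X)={1,2,3,5,6,8}: Y {3,4,5,8}->{3,4,5}; X {1,2,3,5,6,8}->{5,6,8}
Constraint 3 (Z != W) on D(Z)={1,3,4} D(W)={1,2,4,5}: no change
So after all 3 constraints: D(X) = {5,6,8}

Answer: {5,6,8}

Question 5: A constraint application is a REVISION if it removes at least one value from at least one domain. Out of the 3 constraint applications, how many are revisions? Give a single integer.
Answer: 1

Derivation:
Constraint 1 (Z != Y) on D(Z)={1,3,4} D(Y)={3,4,5,8}: no change => not a revision
Constraint 2 (W + Y = X) on D(W)={1,2,4,5} D(Y)={3,4,5,8} D(X)={1,2,3,5,6,8}: Y {3,4,5,8}->{3,4,5}; X {1,2,3,5,6,8}->{5,6,8} => REVISION
Constraint 3 (Z != W) on D(Z)={1,3,4} D(W)={1,2,4,5}: no change => not a revision
Total revisions = 1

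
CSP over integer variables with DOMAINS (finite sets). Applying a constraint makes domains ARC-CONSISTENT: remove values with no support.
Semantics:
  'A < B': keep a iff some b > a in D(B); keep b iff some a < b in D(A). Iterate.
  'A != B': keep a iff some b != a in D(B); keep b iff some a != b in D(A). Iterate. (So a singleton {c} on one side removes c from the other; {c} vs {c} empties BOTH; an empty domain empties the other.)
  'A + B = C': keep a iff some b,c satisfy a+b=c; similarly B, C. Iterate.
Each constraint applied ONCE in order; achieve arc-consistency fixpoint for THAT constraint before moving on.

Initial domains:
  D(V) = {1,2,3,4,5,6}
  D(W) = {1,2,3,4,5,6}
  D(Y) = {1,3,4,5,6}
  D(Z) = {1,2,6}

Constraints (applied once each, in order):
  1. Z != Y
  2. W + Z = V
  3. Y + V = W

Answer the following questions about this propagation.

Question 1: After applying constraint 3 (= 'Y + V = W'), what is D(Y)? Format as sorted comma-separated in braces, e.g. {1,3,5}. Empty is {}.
Constraint 1 (Z != Y) on D(Z)={1,2,6} D(Y)={1,3,4,5,6}: no change
Constraint 2 (W + Z = V) on D(W)={1,2,3,4,5,6} D(Z)={1,2,6} D(V)={1,2,3,4,5,6}: W {1,2,3,4,5,6}->{1,2,3,4,5}; Z {1,2,6}->{1,2}; V {1,2,3,4,5,6}->{2,3,4,5,6}
Constraint 3 (Y + V = W) on D(Y)={1,3,4,5,6} D(V)={2,3,4,5,6} D(W)={1,2,3,4,5}: Y {1,3,4,5,6}->{1,3}; V {2,3,4,5,6}->{2,3,4}; W {1,2,3,4,5}->{3,4,5}
So after constraint 3: D(Y) = {1,3}

Answer: {1,3}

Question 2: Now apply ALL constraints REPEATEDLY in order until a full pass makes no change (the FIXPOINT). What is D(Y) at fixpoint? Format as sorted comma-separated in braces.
Answer: {}

Derivation:
pass 0 (initial): D(Y)={1,3,4,5,6}
pass 1: V {1,2,3,4,5,6}->{2,3,4}; W {1,2,3,4,5,6}->{3,4,5}; Y {1,3,4,5,6}->{1,3}; Z {1,2,6}->{1,2}
pass 2: V {2,3,4}->{}; W {3,4,5}->{}; Y {1,3}->{}; Z {1,2}->{1}
pass 3: Z {1}->{}
pass 4: no change
Fixpoint after 4 passes: D(Y) = {}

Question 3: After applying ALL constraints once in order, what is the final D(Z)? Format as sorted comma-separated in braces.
Answer: {1,2}

Derivation:
Constraint 1 (Z != Y) on D(Z)={1,2,6} D(Y)={1,3,4,5,6}: no change
Constraint 2 (W + Z = V) on D(W)={1,2,3,4,5,6} D(Z)={1,2,6} D(V)={1,2,3,4,5,6}: W {1,2,3,4,5,6}->{1,2,3,4,5}; Z {1,2,6}->{1,2}; V {1,2,3,4,5,6}->{2,3,4,5,6}
Constraint 3 (Y + V = W) on D(Y)={1,3,4,5,6} D(V)={2,3,4,5,6} D(W)={1,2,3,4,5}: Y {1,3,4,5,6}->{1,3}; V {2,3,4,5,6}->{2,3,4}; W {1,2,3,4,5}->{3,4,5}
So after all 3 constraints: D(Z) = {1,2}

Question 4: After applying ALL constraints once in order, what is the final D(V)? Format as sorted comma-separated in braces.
Answer: {2,3,4}

Derivation:
Constraint 1 (Z != Y) on D(Z)={1,2,6} D(Y)={1,3,4,5,6}: no change
Constraint 2 (W + Z = V) on D(W)={1,2,3,4,5,6} D(Z)={1,2,6} D(V)={1,2,3,4,5,6}: W {1,2,3,4,5,6}->{1,2,3,4,5}; Z {1,2,6}->{1,2}; V {1,2,3,4,5,6}->{2,3,4,5,6}
Constraint 3 (Y + V = W) on D(Y)={1,3,4,5,6} D(V)={2,3,4,5,6} D(W)={1,2,3,4,5}: Y {1,3,4,5,6}->{1,3}; V {2,3,4,5,6}->{2,3,4}; W {1,2,3,4,5}->{3,4,5}
So after all 3 constraints: D(V) = {2,3,4}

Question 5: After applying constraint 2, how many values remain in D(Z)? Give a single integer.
Constraint 1 (Z != Y) on D(Z)={1,2,6} D(Y)={1,3,4,5,6}: no change
Constraint 2 (W + Z = V) on D(W)={1,2,3,4,5,6} D(Z)={1,2,6} D(V)={1,2,3,4,5,6}: W {1,2,3,4,5,6}->{1,2,3,4,5}; Z {1,2,6}->{1,2}; V {1,2,3,4,5,6}->{2,3,4,5,6}
So after constraint 2: D(Z)={1,2}, size = 2

Answer: 2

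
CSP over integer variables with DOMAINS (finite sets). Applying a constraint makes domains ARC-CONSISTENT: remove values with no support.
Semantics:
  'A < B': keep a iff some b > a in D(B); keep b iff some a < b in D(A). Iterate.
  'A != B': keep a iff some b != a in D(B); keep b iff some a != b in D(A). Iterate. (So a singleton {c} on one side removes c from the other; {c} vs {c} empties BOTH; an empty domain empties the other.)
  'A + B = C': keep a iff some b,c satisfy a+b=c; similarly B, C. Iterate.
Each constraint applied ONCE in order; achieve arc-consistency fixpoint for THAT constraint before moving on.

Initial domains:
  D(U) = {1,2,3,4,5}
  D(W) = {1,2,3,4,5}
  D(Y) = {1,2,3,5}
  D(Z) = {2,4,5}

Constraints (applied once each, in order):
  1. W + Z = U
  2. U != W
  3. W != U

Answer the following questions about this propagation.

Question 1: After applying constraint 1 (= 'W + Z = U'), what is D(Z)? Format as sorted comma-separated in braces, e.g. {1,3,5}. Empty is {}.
Answer: {2,4}

Derivation:
Constraint 1 (W + Z = U) on D(W)={1,2,3,4,5} D(Z)={2,4,5} D(U)={1,2,3,4,5}: W {1,2,3,4,5}->{1,2,3}; Z {2,4,5}->{2,4}; U {1,2,3,4,5}->{3,4,5}
So after constraint 1: D(Z) = {2,4}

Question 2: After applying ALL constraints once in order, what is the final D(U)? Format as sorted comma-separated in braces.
Answer: {3,4,5}

Derivation:
Constraint 1 (W + Z = U) on D(W)={1,2,3,4,5} D(Z)={2,4,5} D(U)={1,2,3,4,5}: W {1,2,3,4,5}->{1,2,3}; Z {2,4,5}->{2,4}; U {1,2,3,4,5}->{3,4,5}
Constraint 2 (U != W) on D(U)={3,4,5} D(W)={1,2,3}: no change
Constraint 3 (W != U) on D(W)={1,2,3} D(U)={3,4,5}: no change
So after all 3 constraints: D(U) = {3,4,5}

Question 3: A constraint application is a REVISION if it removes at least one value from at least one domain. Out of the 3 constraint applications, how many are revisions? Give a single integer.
Answer: 1

Derivation:
Constraint 1 (W + Z = U) on D(W)={1,2,3,4,5} D(Z)={2,4,5} D(U)={1,2,3,4,5}: W {1,2,3,4,5}->{1,2,3}; Z {2,4,5}->{2,4}; U {1,2,3,4,5}->{3,4,5} => REVISION
Constraint 2 (U != W) on D(U)={3,4,5} D(W)={1,2,3}: no change => not a revision
Constraint 3 (W != U) on D(W)={1,2,3} D(U)={3,4,5}: no change => not a revision
Total revisions = 1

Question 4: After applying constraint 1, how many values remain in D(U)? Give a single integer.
Answer: 3

Derivation:
Constraint 1 (W + Z = U) on D(W)={1,2,3,4,5} D(Z)={2,4,5} D(U)={1,2,3,4,5}: W {1,2,3,4,5}->{1,2,3}; Z {2,4,5}->{2,4}; U {1,2,3,4,5}->{3,4,5}
So after constraint 1: D(U)={3,4,5}, size = 3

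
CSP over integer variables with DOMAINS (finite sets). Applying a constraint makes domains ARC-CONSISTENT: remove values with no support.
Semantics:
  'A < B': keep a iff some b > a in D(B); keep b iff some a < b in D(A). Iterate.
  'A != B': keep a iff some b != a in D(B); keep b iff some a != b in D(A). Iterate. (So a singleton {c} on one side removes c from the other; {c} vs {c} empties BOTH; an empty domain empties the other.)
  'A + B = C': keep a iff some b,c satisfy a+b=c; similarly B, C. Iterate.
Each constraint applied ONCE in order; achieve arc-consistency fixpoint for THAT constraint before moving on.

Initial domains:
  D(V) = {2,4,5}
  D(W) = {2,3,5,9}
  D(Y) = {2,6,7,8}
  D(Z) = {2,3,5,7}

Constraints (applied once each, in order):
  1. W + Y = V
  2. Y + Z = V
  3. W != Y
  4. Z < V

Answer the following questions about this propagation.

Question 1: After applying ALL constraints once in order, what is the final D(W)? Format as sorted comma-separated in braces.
Constraint 1 (W + Y = V) on D(W)={2,3,5,9} D(Y)={2,6,7,8} D(V)={2,4,5}: W {2,3,5,9}->{2,3}; Y {2,6,7,8}->{2}; V {2,4,5}->{4,5}
Constraint 2 (Y + Z = V) on D(Y)={2} D(Z)={2,3,5,7} D(V)={4,5}: Z {2,3,5,7}->{2,3}
Constraint 3 (W != Y) on D(W)={2,3} D(Y)={2}: W {2,3}->{3}
Constraint 4 (Z < V) on D(Z)={2,3} D(V)={4,5}: no change
So after all 4 constraints: D(W) = {3}

Answer: {3}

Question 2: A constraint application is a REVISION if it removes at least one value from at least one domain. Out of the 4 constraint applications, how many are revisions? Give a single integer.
Constraint 1 (W + Y = V) on D(W)={2,3,5,9} D(Y)={2,6,7,8} D(V)={2,4,5}: W {2,3,5,9}->{2,3}; Y {2,6,7,8}->{2}; V {2,4,5}->{4,5} => REVISION
Constraint 2 (Y + Z = V) on D(Y)={2} D(Z)={2,3,5,7} D(V)={4,5}: Z {2,3,5,7}->{2,3} => REVISION
Constraint 3 (W != Y) on D(W)={2,3} D(Y)={2}: W {2,3}->{3} => REVISION
Constraint 4 (Z < V) on D(Z)={2,3} D(V)={4,5}: no change => not a revision
Total revisions = 3

Answer: 3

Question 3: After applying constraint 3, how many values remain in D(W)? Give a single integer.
Constraint 1 (W + Y = V) on D(W)={2,3,5,9} D(Y)={2,6,7,8} D(V)={2,4,5}: W {2,3,5,9}->{2,3}; Y {2,6,7,8}->{2}; V {2,4,5}->{4,5}
Constraint 2 (Y + Z = V) on D(Y)={2} D(Z)={2,3,5,7} D(V)={4,5}: Z {2,3,5,7}->{2,3}
Constraint 3 (W != Y) on D(W)={2,3} D(Y)={2}: W {2,3}->{3}
So after constraint 3: D(W)={3}, size = 1

Answer: 1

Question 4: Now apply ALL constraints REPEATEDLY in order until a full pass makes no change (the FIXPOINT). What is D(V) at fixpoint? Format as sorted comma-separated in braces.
pass 0 (initial): D(V)={2,4,5}
pass 1: V {2,4,5}->{4,5}; W {2,3,5,9}->{3}; Y {2,6,7,8}->{2}; Z {2,3,5,7}->{2,3}
pass 2: V {4,5}->{5}; Z {2,3}->{3}
pass 3: no change
Fixpoint after 3 passes: D(V) = {5}

Answer: {5}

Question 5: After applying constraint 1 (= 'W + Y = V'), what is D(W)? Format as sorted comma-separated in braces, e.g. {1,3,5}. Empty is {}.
Answer: {2,3}

Derivation:
Constraint 1 (W + Y = V) on D(W)={2,3,5,9} D(Y)={2,6,7,8} D(V)={2,4,5}: W {2,3,5,9}->{2,3}; Y {2,6,7,8}->{2}; V {2,4,5}->{4,5}
So after constraint 1: D(W) = {2,3}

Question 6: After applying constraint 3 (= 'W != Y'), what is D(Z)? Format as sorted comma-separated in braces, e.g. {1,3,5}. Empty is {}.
Constraint 1 (W + Y = V) on D(W)={2,3,5,9} D(Y)={2,6,7,8} D(V)={2,4,5}: W {2,3,5,9}->{2,3}; Y {2,6,7,8}->{2}; V {2,4,5}->{4,5}
Constraint 2 (Y + Z = V) on D(Y)={2} D(Z)={2,3,5,7} D(V)={4,5}: Z {2,3,5,7}->{2,3}
Constraint 3 (W != Y) on D(W)={2,3} D(Y)={2}: W {2,3}->{3}
So after constraint 3: D(Z) = {2,3}

Answer: {2,3}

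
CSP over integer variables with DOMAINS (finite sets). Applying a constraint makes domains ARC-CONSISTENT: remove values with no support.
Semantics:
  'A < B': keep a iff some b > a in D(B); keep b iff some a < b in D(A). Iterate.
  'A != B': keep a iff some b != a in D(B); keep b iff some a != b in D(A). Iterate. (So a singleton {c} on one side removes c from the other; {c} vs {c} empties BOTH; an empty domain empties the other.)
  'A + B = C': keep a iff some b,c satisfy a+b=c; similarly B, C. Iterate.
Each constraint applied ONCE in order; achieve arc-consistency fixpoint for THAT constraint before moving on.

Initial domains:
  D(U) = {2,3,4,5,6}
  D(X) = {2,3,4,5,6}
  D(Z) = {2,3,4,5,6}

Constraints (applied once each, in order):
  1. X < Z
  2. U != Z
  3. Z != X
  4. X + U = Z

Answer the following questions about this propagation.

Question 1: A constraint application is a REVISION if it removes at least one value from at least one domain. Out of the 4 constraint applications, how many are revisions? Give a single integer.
Constraint 1 (X < Z) on D(X)={2,3,4,5,6} D(Z)={2,3,4,5,6}: X {2,3,4,5,6}->{2,3,4,5}; Z {2,3,4,5,6}->{3,4,5,6} => REVISION
Constraint 2 (U != Z) on D(U)={2,3,4,5,6} D(Z)={3,4,5,6}: no change => not a revision
Constraint 3 (Z != X) on D(Z)={3,4,5,6} D(X)={2,3,4,5}: no change => not a revision
Constraint 4 (X + U = Z) on D(X)={2,3,4,5} D(U)={2,3,4,5,6} D(Z)={3,4,5,6}: X {2,3,4,5}->{2,3,4}; U {2,3,4,5,6}->{2,3,4}; Z {3,4,5,6}->{4,5,6} => REVISION
Total revisions = 2

Answer: 2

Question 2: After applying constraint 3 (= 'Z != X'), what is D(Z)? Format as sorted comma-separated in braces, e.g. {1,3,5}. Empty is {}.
Answer: {3,4,5,6}

Derivation:
Constraint 1 (X < Z) on D(X)={2,3,4,5,6} D(Z)={2,3,4,5,6}: X {2,3,4,5,6}->{2,3,4,5}; Z {2,3,4,5,6}->{3,4,5,6}
Constraint 2 (U != Z) on D(U)={2,3,4,5,6} D(Z)={3,4,5,6}: no change
Constraint 3 (Z != X) on D(Z)={3,4,5,6} D(X)={2,3,4,5}: no change
So after constraint 3: D(Z) = {3,4,5,6}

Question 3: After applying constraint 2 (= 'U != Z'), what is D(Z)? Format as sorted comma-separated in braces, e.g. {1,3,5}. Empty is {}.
Answer: {3,4,5,6}

Derivation:
Constraint 1 (X < Z) on D(X)={2,3,4,5,6} D(Z)={2,3,4,5,6}: X {2,3,4,5,6}->{2,3,4,5}; Z {2,3,4,5,6}->{3,4,5,6}
Constraint 2 (U != Z) on D(U)={2,3,4,5,6} D(Z)={3,4,5,6}: no change
So after constraint 2: D(Z) = {3,4,5,6}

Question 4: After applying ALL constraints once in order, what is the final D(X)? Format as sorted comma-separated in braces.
Answer: {2,3,4}

Derivation:
Constraint 1 (X < Z) on D(X)={2,3,4,5,6} D(Z)={2,3,4,5,6}: X {2,3,4,5,6}->{2,3,4,5}; Z {2,3,4,5,6}->{3,4,5,6}
Constraint 2 (U != Z) on D(U)={2,3,4,5,6} D(Z)={3,4,5,6}: no change
Constraint 3 (Z != X) on D(Z)={3,4,5,6} D(X)={2,3,4,5}: no change
Constraint 4 (X + U = Z) on D(X)={2,3,4,5} D(U)={2,3,4,5,6} D(Z)={3,4,5,6}: X {2,3,4,5}->{2,3,4}; U {2,3,4,5,6}->{2,3,4}; Z {3,4,5,6}->{4,5,6}
So after all 4 constraints: D(X) = {2,3,4}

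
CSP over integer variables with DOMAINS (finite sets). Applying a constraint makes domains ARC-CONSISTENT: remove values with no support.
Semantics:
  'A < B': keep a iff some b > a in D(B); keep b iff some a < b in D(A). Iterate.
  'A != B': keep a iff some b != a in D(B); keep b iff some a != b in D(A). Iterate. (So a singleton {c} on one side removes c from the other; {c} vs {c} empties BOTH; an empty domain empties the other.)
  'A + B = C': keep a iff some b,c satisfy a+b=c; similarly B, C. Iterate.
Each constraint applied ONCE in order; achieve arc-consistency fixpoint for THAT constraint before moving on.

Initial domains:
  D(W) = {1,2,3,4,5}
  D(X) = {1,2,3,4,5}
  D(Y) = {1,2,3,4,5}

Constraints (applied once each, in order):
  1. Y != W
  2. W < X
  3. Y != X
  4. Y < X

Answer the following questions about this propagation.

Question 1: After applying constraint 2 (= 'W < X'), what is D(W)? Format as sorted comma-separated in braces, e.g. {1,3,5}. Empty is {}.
Answer: {1,2,3,4}

Derivation:
Constraint 1 (Y != W) on D(Y)={1,2,3,4,5} D(W)={1,2,3,4,5}: no change
Constraint 2 (W < X) on D(W)={1,2,3,4,5} D(X)={1,2,3,4,5}: W {1,2,3,4,5}->{1,2,3,4}; X {1,2,3,4,5}->{2,3,4,5}
So after constraint 2: D(W) = {1,2,3,4}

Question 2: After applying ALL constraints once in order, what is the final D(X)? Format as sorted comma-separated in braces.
Answer: {2,3,4,5}

Derivation:
Constraint 1 (Y != W) on D(Y)={1,2,3,4,5} D(W)={1,2,3,4,5}: no change
Constraint 2 (W < X) on D(W)={1,2,3,4,5} D(X)={1,2,3,4,5}: W {1,2,3,4,5}->{1,2,3,4}; X {1,2,3,4,5}->{2,3,4,5}
Constraint 3 (Y != X) on D(Y)={1,2,3,4,5} D(X)={2,3,4,5}: no change
Constraint 4 (Y < X) on D(Y)={1,2,3,4,5} D(X)={2,3,4,5}: Y {1,2,3,4,5}->{1,2,3,4}
So after all 4 constraints: D(X) = {2,3,4,5}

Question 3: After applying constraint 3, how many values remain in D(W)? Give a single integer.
Constraint 1 (Y != W) on D(Y)={1,2,3,4,5} D(W)={1,2,3,4,5}: no change
Constraint 2 (W < X) on D(W)={1,2,3,4,5} D(X)={1,2,3,4,5}: W {1,2,3,4,5}->{1,2,3,4}; X {1,2,3,4,5}->{2,3,4,5}
Constraint 3 (Y != X) on D(Y)={1,2,3,4,5} D(X)={2,3,4,5}: no change
So after constraint 3: D(W)={1,2,3,4}, size = 4

Answer: 4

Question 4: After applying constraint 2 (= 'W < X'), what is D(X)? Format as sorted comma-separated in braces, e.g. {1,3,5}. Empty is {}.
Constraint 1 (Y != W) on D(Y)={1,2,3,4,5} D(W)={1,2,3,4,5}: no change
Constraint 2 (W < X) on D(W)={1,2,3,4,5} D(X)={1,2,3,4,5}: W {1,2,3,4,5}->{1,2,3,4}; X {1,2,3,4,5}->{2,3,4,5}
So after constraint 2: D(X) = {2,3,4,5}

Answer: {2,3,4,5}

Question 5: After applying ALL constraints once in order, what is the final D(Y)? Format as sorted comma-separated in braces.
Constraint 1 (Y != W) on D(Y)={1,2,3,4,5} D(W)={1,2,3,4,5}: no change
Constraint 2 (W < X) on D(W)={1,2,3,4,5} D(X)={1,2,3,4,5}: W {1,2,3,4,5}->{1,2,3,4}; X {1,2,3,4,5}->{2,3,4,5}
Constraint 3 (Y != X) on D(Y)={1,2,3,4,5} D(X)={2,3,4,5}: no change
Constraint 4 (Y < X) on D(Y)={1,2,3,4,5} D(X)={2,3,4,5}: Y {1,2,3,4,5}->{1,2,3,4}
So after all 4 constraints: D(Y) = {1,2,3,4}

Answer: {1,2,3,4}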